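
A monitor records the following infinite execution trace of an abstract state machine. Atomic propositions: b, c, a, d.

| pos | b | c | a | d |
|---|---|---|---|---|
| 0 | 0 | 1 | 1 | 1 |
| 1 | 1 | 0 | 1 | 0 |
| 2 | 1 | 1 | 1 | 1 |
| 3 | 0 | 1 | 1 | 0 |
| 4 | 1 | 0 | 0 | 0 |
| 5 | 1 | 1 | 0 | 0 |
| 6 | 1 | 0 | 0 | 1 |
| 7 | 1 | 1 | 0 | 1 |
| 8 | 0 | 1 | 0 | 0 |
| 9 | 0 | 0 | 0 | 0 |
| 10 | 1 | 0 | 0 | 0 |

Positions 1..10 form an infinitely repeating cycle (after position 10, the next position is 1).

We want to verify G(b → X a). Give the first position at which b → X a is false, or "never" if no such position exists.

4

Check b → X a at each position in order: 0 ✓, 1 ✓, 2 ✓, 3 ✓.
At position 4 the labels are {b} and the next position 5 has {b, c}, so b → X a is false there. This is the first violation.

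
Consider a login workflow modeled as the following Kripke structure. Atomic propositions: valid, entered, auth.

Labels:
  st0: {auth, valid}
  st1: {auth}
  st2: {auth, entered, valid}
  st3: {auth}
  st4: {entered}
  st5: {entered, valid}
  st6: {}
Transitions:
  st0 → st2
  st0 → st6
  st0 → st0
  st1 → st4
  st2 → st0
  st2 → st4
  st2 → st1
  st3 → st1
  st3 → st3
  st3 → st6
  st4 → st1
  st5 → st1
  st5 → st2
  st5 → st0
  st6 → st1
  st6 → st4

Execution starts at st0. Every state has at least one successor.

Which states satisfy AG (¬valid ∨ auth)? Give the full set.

States satisfying ¬valid ∨ auth: {st0, st1, st2, st3, st4, st6}.
States satisfying AG (¬valid ∨ auth): {st0, st1, st2, st3, st4, st6}.

{st0, st1, st2, st3, st4, st6}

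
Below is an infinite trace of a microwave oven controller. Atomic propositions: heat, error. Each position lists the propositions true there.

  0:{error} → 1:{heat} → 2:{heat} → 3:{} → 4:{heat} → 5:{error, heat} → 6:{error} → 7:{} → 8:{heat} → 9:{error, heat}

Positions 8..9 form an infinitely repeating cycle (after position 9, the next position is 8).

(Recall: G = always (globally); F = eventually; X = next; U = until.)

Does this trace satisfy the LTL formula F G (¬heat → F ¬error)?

G (¬heat → F ¬error) holds at position 0, which is reachable from 0, so F G (¬heat → F ¬error) holds.

Holds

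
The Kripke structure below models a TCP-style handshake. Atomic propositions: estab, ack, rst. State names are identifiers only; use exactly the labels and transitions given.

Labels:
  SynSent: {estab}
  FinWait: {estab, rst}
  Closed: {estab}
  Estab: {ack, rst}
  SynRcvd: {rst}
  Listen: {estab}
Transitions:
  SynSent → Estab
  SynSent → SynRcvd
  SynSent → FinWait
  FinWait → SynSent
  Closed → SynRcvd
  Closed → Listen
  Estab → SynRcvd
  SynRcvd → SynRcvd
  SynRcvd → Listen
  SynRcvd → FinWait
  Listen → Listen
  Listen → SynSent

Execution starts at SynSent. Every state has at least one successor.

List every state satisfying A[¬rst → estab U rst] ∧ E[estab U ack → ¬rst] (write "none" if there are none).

{SynSent, FinWait, SynRcvd}

States satisfying ¬rst → estab: {SynSent, FinWait, Closed, Estab, SynRcvd, Listen}.
States satisfying rst: {FinWait, Estab, SynRcvd}.
States satisfying A[¬rst → estab U rst]: {SynSent, FinWait, Estab, SynRcvd}.
States satisfying estab: {SynSent, FinWait, Closed, Listen}.
States satisfying ack → ¬rst: {SynSent, FinWait, Closed, SynRcvd, Listen}.
States satisfying E[estab U ack → ¬rst]: {SynSent, FinWait, Closed, SynRcvd, Listen}.
States satisfying A[¬rst → estab U rst] ∧ E[estab U ack → ¬rst]: {SynSent, FinWait, SynRcvd}.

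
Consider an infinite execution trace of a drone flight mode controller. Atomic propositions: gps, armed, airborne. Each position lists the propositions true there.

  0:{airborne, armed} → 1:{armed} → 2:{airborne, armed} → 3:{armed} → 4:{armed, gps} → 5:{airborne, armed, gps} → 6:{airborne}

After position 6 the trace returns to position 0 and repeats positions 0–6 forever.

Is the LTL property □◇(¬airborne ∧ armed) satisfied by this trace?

◇(¬airborne ∧ armed) holds at every position 0..6, and those are all positions ever visited, so □◇(¬airborne ∧ armed) holds.

Yes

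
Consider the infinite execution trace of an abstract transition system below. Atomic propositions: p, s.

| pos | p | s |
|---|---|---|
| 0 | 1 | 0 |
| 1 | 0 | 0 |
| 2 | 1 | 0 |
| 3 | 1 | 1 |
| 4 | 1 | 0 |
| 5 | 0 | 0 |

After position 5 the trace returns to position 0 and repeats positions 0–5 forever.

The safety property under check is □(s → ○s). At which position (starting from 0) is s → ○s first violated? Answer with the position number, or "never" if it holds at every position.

Check s → ○s at each position in order: 0 ✓, 1 ✓, 2 ✓.
At position 3 the labels are {p, s} and the next position 4 has {p}, so s → ○s is false there. This is the first violation.

3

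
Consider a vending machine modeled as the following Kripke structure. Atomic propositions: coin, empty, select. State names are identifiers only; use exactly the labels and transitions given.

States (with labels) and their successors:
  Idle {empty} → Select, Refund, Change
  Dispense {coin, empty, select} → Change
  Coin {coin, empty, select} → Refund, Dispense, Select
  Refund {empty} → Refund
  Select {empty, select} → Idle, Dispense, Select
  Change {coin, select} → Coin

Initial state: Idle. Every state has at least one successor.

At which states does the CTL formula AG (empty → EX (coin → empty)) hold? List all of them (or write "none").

{Refund}

States satisfying empty → EX (coin → empty): {Idle, Coin, Refund, Select, Change}.
States satisfying AG (empty → EX (coin → empty)): {Refund}.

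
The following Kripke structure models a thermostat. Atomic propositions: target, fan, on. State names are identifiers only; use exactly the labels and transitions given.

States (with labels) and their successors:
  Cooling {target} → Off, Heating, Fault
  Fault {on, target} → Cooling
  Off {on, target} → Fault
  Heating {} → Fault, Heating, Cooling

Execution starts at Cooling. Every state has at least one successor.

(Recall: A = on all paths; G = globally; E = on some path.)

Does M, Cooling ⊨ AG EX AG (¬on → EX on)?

Holds

States satisfying EX AG (¬on → EX on): {Cooling, Fault, Off, Heating}.
States satisfying AG EX AG (¬on → EX on): {Cooling, Fault, Off, Heating}.
Every state reachable from Cooling satisfies EX AG (¬on → EX on).
Cooling ∈ Sat(AG EX AG (¬on → EX on)).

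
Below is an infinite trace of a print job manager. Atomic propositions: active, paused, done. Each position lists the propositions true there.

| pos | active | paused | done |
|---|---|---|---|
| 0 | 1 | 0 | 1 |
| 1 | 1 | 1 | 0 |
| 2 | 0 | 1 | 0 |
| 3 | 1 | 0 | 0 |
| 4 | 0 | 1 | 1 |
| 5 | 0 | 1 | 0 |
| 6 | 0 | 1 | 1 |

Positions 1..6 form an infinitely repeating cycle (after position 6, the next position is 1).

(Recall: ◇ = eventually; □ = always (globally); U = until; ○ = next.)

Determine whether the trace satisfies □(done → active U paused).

done → active U paused holds at every position 0..6, and those are all positions ever visited, so □(done → active U paused) holds.
Positions where done holds: 0, 4, 6.
Check active U paused at each: 0→ok, 4→ok, 6→ok.

Holds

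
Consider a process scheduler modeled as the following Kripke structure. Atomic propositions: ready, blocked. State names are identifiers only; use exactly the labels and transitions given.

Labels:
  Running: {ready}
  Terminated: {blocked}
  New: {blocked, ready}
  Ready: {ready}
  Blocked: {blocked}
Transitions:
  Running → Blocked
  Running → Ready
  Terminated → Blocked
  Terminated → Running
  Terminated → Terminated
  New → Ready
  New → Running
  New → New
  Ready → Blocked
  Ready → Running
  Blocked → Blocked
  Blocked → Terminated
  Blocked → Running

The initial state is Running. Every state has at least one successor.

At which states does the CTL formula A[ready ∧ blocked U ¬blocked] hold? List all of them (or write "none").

States satisfying ready ∧ blocked: {New}.
States satisfying ¬blocked: {Running, Ready}.
States satisfying A[ready ∧ blocked U ¬blocked]: {Running, Ready}.

{Running, Ready}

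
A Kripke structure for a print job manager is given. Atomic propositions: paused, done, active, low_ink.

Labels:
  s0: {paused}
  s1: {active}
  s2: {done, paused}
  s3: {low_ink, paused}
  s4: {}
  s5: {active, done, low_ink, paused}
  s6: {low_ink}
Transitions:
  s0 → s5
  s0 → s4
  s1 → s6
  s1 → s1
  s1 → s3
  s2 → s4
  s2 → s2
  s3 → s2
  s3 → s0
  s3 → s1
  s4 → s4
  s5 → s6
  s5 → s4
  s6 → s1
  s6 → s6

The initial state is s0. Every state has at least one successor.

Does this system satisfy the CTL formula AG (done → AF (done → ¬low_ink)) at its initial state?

States satisfying done → AF (done → ¬low_ink): {s0, s1, s2, s3, s4, s5, s6}.
States satisfying AG (done → AF (done → ¬low_ink)): {s0, s1, s2, s3, s4, s5, s6}.
Every state reachable from s0 satisfies done → AF (done → ¬low_ink).
s0 ∈ Sat(AG (done → AF (done → ¬low_ink))).

Holds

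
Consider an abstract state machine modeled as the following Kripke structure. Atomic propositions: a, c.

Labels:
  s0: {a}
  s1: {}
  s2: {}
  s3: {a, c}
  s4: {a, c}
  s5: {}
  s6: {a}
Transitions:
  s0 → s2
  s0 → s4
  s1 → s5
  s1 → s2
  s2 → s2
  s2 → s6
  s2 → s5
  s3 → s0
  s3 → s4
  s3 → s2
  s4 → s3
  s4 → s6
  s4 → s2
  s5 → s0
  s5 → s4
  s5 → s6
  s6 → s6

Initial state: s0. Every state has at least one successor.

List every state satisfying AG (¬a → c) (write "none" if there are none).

{s6}

States satisfying ¬a → c: {s0, s3, s4, s6}.
States satisfying AG (¬a → c): {s6}.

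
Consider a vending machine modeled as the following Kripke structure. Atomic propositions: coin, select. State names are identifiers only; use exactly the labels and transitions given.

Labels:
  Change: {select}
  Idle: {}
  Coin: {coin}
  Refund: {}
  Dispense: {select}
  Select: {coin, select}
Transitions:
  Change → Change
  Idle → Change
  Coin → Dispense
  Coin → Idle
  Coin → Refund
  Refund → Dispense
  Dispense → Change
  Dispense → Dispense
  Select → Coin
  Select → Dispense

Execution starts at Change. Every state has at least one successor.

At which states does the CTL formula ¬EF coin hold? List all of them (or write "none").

{Change, Idle, Refund, Dispense}

States satisfying coin: {Coin, Select}.
States satisfying EF coin: {Coin, Select}.
States satisfying ¬EF coin: {Change, Idle, Refund, Dispense}.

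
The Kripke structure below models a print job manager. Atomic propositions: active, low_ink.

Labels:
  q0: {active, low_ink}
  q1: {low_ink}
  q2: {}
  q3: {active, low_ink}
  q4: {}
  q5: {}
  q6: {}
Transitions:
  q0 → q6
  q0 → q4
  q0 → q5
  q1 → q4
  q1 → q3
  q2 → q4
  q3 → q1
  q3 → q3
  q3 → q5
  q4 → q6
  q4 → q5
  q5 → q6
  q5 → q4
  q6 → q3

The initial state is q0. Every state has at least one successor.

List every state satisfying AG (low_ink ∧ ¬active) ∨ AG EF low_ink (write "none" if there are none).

States satisfying low_ink ∧ ¬active: {q1}.
States satisfying AG (low_ink ∧ ¬active): ∅.
States satisfying EF low_ink: {q0, q1, q2, q3, q4, q5, q6}.
States satisfying AG EF low_ink: {q0, q1, q2, q3, q4, q5, q6}.
States satisfying AG (low_ink ∧ ¬active) ∨ AG EF low_ink: {q0, q1, q2, q3, q4, q5, q6}.

{q0, q1, q2, q3, q4, q5, q6}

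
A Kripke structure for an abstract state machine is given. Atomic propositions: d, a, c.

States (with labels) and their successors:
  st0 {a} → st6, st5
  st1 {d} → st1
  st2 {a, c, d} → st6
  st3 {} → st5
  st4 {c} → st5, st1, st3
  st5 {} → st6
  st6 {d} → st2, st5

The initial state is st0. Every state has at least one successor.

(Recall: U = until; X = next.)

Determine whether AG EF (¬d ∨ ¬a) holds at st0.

Holds

States satisfying EF (¬d ∨ ¬a): {st0, st1, st2, st3, st4, st5, st6}.
States satisfying AG EF (¬d ∨ ¬a): {st0, st1, st2, st3, st4, st5, st6}.
Every state reachable from st0 satisfies EF (¬d ∨ ¬a).
st0 ∈ Sat(AG EF (¬d ∨ ¬a)).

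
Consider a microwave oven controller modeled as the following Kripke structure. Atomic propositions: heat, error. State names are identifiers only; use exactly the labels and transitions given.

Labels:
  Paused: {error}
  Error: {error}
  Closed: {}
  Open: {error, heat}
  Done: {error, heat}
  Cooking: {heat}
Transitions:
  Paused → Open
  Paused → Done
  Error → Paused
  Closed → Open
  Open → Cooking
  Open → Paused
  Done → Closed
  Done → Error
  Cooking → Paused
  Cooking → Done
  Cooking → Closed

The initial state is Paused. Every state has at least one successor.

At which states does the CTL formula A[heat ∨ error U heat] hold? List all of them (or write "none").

{Paused, Error, Open, Done, Cooking}

States satisfying heat ∨ error: {Paused, Error, Open, Done, Cooking}.
States satisfying heat: {Open, Done, Cooking}.
States satisfying A[heat ∨ error U heat]: {Paused, Error, Open, Done, Cooking}.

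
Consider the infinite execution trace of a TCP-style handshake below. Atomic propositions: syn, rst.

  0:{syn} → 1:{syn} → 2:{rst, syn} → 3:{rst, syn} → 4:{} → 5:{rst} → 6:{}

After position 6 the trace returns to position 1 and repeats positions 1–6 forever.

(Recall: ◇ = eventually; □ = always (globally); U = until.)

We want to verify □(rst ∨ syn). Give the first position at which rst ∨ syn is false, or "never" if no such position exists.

Check rst ∨ syn at each position in order: 0 ✓, 1 ✓, 2 ✓, 3 ✓.
At position 4 the labels are {}, so rst ∨ syn is false there. This is the first violation.

4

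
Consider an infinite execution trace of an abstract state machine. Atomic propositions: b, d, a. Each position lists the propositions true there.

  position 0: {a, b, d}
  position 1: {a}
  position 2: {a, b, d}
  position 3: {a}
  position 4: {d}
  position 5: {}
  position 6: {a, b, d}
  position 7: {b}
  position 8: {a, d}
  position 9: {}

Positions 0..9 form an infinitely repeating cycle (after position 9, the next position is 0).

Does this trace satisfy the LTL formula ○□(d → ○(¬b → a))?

No

The position after 0 is 1; □(d → ○(¬b → a)) is false there.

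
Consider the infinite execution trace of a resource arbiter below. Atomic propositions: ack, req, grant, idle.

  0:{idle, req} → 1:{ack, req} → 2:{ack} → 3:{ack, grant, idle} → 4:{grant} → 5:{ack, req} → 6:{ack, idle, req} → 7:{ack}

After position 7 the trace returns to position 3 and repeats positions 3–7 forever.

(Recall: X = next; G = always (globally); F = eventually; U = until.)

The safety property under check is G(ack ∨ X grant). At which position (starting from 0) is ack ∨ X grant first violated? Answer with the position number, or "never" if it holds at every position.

0

At position 0 the labels are {idle, req} and the next position 1 has {ack, req}, so ack ∨ X grant is false there. This is the first violation.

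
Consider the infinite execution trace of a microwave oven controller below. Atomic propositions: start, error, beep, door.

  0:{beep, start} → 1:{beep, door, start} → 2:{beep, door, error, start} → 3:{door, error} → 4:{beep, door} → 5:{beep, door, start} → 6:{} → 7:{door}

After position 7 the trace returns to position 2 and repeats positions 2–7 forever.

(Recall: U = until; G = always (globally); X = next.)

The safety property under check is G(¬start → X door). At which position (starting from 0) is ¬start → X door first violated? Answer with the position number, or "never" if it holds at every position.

never

¬start → X door holds at every position 0..7, and those are all the positions the trace ever visits, so the invariant G(¬start → X door) is never violated.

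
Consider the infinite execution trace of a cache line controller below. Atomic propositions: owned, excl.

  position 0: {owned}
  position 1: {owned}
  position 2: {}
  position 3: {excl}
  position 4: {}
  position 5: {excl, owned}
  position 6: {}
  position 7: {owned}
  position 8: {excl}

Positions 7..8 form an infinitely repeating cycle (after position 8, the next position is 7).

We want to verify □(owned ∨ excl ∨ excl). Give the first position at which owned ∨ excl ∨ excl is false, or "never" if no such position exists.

Check owned ∨ excl ∨ excl at each position in order: 0 ✓, 1 ✓.
At position 2 the labels are {}, so owned ∨ excl ∨ excl is false there. This is the first violation.

2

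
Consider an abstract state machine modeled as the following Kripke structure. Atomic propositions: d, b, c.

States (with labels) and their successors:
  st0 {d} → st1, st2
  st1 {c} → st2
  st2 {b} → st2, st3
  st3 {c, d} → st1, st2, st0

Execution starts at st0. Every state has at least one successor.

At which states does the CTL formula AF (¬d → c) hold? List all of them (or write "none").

States satisfying ¬d → c: {st0, st1, st3}.
States satisfying AF (¬d → c): {st0, st1, st3}.

{st0, st1, st3}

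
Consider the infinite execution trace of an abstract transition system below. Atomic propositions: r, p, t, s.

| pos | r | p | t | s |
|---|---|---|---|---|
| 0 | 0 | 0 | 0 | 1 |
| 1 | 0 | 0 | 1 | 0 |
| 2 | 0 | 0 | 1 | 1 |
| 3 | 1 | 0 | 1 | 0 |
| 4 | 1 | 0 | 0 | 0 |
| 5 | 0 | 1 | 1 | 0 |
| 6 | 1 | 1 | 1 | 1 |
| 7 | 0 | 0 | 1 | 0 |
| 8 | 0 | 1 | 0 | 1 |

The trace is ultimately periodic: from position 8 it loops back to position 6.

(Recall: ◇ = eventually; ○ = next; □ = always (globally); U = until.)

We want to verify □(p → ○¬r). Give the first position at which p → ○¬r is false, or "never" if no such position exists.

5

Check p → ○¬r at each position in order: 0 ✓, 1 ✓, 2 ✓, 3 ✓, 4 ✓.
At position 5 the labels are {p, t} and the next position 6 has {p, r, s, t}, so p → ○¬r is false there. This is the first violation.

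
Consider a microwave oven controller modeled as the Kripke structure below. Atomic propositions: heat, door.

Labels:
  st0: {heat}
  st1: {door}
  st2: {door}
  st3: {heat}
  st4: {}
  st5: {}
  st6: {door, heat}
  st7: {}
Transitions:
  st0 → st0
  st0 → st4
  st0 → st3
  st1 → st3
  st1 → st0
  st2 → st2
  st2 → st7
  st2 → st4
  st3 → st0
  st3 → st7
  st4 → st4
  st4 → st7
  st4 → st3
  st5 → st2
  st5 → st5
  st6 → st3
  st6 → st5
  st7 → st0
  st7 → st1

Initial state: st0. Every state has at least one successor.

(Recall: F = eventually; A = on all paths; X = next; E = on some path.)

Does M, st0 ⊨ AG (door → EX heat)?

States satisfying door → EX heat: {st0, st1, st3, st4, st5, st6, st7}.
States satisfying AG (door → EX heat): {st0, st1, st3, st4, st7}.
Every state reachable from st0 satisfies door → EX heat.
st0 ∈ Sat(AG (door → EX heat)).

Holds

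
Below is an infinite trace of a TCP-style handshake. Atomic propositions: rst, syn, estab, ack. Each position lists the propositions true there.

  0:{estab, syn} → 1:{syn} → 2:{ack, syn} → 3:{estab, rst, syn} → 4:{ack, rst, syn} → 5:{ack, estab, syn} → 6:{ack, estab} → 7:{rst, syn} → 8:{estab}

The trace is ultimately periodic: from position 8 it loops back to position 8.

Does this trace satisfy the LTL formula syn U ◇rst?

Walking from position 0: ◇rst first holds at position 0, and syn holds at every earlier position along the way, so syn U ◇rst holds.

Yes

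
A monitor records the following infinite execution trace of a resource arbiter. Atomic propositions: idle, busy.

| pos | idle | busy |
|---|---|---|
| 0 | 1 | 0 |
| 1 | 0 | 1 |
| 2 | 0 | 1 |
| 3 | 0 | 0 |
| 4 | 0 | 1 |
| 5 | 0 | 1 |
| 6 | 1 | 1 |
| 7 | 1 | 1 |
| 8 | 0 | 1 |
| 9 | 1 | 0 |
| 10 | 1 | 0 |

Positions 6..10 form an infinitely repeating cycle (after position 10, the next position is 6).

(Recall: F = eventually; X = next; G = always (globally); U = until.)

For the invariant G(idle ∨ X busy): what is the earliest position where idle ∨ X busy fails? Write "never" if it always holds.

Check idle ∨ X busy at each position in order: 0 ✓, 1 ✓.
At position 2 the labels are {busy} and the next position 3 has {}, so idle ∨ X busy is false there. This is the first violation.

2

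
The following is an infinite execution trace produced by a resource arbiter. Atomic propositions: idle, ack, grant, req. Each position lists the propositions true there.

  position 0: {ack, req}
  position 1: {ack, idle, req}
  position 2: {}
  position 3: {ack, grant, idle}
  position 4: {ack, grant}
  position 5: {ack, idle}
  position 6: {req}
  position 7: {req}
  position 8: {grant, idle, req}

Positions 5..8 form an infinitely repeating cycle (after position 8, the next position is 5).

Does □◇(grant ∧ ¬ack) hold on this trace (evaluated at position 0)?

◇(grant ∧ ¬ack) holds at every position 0..8, and those are all positions ever visited, so □◇(grant ∧ ¬ack) holds.

Holds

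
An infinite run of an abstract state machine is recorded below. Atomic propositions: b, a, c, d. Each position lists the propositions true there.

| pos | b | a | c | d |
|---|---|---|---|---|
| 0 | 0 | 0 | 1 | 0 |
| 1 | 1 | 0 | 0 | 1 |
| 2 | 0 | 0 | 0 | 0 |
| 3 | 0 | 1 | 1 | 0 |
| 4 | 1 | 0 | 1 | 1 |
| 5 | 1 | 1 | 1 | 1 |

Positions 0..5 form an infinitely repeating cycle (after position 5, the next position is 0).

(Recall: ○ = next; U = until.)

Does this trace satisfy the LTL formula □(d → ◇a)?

Yes

d → ◇a holds at every position 0..5, and those are all positions ever visited, so □(d → ◇a) holds.
Positions where d holds: 1, 4, 5.
Check ◇a at each: 1→ok, 4→ok, 5→ok.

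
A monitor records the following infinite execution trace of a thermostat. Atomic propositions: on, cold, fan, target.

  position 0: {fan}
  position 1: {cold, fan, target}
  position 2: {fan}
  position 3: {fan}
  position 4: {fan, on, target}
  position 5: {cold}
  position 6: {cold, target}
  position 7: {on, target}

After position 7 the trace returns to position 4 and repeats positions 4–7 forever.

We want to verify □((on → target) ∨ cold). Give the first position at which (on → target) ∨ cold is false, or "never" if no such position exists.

never

(on → target) ∨ cold holds at every position 0..7, and those are all the positions the trace ever visits, so the invariant □((on → target) ∨ cold) is never violated.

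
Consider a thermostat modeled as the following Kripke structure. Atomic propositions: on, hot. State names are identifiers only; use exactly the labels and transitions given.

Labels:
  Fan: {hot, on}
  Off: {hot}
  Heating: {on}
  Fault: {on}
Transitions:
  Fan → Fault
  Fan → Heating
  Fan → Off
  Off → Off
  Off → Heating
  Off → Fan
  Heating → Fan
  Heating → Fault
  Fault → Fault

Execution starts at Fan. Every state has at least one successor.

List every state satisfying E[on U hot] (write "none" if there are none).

{Fan, Off, Heating}

States satisfying on: {Fan, Heating, Fault}.
States satisfying hot: {Fan, Off}.
States satisfying E[on U hot]: {Fan, Off, Heating}.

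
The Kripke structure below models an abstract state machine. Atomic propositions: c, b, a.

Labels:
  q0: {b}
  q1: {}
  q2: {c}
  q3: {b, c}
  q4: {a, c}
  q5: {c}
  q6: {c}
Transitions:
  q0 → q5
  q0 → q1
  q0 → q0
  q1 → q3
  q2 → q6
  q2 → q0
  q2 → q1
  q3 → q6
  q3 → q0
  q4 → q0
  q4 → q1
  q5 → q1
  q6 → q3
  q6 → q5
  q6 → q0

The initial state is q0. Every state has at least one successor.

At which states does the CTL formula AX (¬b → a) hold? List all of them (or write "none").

States satisfying ¬b → a: {q0, q3, q4}.
States satisfying AX (¬b → a): {q1}.

{q1}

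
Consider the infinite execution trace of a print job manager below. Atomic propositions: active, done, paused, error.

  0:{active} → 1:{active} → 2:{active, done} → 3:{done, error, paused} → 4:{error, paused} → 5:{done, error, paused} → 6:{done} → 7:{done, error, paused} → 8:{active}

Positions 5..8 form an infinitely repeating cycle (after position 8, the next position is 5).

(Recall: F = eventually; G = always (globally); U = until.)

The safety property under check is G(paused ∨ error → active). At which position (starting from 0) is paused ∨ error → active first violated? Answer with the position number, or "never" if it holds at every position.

Check paused ∨ error → active at each position in order: 0 ✓, 1 ✓, 2 ✓.
At position 3 the labels are {done, error, paused}, so paused ∨ error → active is false there. This is the first violation.

3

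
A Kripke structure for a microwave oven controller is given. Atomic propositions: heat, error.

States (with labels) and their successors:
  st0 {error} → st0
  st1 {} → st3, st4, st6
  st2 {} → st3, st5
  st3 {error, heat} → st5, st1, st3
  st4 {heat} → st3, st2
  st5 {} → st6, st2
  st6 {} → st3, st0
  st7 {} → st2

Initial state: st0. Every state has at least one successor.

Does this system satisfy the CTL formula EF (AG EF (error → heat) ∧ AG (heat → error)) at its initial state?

Does not hold

States satisfying AG EF (error → heat) ∧ AG (heat → error): ∅.
States satisfying EF (AG EF (error → heat) ∧ AG (heat → error)): ∅.
No suitable path/successor from st0 witnesses the formula.
st0 ∉ Sat(EF (AG EF (error → heat) ∧ AG (heat → error))).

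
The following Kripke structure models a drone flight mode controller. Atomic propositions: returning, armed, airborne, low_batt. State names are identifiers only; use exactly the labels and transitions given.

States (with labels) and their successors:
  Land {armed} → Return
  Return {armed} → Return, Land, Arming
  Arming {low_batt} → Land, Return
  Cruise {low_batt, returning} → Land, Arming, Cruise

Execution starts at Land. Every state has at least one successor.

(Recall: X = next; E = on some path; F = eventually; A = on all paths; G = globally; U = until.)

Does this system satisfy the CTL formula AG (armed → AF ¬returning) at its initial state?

Satisfied

States satisfying armed → AF ¬returning: {Land, Return, Arming, Cruise}.
States satisfying AG (armed → AF ¬returning): {Land, Return, Arming, Cruise}.
Every state reachable from Land satisfies armed → AF ¬returning.
Land ∈ Sat(AG (armed → AF ¬returning)).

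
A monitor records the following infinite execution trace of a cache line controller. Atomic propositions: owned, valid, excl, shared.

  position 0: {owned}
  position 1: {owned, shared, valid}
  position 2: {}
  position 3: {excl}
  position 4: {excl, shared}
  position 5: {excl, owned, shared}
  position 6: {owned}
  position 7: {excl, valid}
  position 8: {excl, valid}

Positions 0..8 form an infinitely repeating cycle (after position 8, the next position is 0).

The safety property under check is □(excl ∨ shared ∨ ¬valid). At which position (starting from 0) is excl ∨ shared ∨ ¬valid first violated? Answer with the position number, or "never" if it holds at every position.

excl ∨ shared ∨ ¬valid holds at every position 0..8, and those are all the positions the trace ever visits, so the invariant □(excl ∨ shared ∨ ¬valid) is never violated.

never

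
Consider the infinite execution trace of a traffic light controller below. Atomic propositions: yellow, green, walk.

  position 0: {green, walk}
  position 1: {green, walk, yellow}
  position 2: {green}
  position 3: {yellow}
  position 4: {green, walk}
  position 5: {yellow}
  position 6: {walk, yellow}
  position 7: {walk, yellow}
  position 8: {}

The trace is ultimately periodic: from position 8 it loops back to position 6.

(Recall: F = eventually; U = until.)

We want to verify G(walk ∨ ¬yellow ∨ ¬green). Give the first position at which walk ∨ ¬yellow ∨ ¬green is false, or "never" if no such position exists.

never

walk ∨ ¬yellow ∨ ¬green holds at every position 0..8, and those are all the positions the trace ever visits, so the invariant G(walk ∨ ¬yellow ∨ ¬green) is never violated.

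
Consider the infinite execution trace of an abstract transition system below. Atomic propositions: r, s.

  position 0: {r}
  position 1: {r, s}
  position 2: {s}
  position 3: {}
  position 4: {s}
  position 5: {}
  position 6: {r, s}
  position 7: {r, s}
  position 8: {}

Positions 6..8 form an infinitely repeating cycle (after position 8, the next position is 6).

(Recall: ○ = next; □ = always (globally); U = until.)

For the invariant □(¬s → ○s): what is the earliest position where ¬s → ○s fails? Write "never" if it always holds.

¬s → ○s holds at every position 0..8, and those are all the positions the trace ever visits, so the invariant □(¬s → ○s) is never violated.

never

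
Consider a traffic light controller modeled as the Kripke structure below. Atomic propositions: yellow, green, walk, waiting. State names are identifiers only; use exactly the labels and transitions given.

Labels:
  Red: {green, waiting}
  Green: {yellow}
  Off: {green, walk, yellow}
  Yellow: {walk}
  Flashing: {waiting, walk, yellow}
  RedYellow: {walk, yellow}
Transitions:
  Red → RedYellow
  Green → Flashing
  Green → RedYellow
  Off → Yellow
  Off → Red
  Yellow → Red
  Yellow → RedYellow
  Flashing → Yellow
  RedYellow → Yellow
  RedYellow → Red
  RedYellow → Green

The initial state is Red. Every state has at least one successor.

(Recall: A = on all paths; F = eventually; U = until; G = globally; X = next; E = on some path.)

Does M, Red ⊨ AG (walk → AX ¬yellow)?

No

States satisfying walk → AX ¬yellow: {Red, Green, Off, Flashing}.
States satisfying AG (walk → AX ¬yellow): ∅.
RedYellow is reachable from Red and violates walk → AX ¬yellow, so AG fails at Red.
Red ∉ Sat(AG (walk → AX ¬yellow)).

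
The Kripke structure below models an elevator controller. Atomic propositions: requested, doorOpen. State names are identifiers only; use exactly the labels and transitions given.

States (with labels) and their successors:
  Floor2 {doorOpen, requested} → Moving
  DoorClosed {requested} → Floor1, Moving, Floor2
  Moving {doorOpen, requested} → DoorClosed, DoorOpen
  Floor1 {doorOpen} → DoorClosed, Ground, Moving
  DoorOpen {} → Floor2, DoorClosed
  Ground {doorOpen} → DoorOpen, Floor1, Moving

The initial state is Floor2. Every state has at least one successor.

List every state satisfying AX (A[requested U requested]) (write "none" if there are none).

{Floor2, DoorOpen}

States satisfying A[requested U requested]: {Floor2, DoorClosed, Moving}.
States satisfying AX (A[requested U requested]): {Floor2, DoorOpen}.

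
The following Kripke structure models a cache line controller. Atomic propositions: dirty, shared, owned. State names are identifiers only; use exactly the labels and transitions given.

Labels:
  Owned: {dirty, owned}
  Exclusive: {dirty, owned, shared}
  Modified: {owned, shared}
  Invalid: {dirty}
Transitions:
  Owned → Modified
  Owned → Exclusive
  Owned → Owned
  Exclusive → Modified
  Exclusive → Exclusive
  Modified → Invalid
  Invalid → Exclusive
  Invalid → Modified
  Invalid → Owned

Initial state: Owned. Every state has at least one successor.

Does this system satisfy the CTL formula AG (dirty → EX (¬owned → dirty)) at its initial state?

States satisfying dirty → EX (¬owned → dirty): {Owned, Exclusive, Modified, Invalid}.
States satisfying AG (dirty → EX (¬owned → dirty)): {Owned, Exclusive, Modified, Invalid}.
Every state reachable from Owned satisfies dirty → EX (¬owned → dirty).
Owned ∈ Sat(AG (dirty → EX (¬owned → dirty))).

Yes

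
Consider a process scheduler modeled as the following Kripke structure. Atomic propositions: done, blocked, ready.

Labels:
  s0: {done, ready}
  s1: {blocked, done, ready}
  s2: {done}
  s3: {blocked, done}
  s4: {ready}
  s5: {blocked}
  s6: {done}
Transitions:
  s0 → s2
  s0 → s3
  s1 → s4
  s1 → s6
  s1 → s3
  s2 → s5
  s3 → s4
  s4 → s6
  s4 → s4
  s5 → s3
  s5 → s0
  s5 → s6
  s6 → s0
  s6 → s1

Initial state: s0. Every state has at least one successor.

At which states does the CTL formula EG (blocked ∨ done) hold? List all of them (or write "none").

States satisfying blocked ∨ done: {s0, s1, s2, s3, s5, s6}.
States satisfying EG (blocked ∨ done): {s0, s1, s2, s5, s6}.

{s0, s1, s2, s5, s6}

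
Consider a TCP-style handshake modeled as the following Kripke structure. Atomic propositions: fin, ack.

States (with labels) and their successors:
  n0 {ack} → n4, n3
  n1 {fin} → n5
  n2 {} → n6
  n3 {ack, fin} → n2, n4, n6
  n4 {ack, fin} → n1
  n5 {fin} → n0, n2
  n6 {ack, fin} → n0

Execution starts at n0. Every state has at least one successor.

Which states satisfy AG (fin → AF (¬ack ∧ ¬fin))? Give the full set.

States satisfying fin → AF (¬ack ∧ ¬fin): {n0, n2}.
States satisfying AG (fin → AF (¬ack ∧ ¬fin)): ∅.

none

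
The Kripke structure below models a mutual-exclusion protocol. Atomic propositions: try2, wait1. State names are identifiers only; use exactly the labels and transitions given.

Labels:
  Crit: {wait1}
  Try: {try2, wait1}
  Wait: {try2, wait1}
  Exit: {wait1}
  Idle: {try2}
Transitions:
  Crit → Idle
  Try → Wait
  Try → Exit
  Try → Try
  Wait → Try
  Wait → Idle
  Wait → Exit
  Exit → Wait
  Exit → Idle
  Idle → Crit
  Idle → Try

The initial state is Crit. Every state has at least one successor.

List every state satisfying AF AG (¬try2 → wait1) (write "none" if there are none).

{Crit, Try, Wait, Exit, Idle}

States satisfying AG (¬try2 → wait1): {Crit, Try, Wait, Exit, Idle}.
States satisfying AF AG (¬try2 → wait1): {Crit, Try, Wait, Exit, Idle}.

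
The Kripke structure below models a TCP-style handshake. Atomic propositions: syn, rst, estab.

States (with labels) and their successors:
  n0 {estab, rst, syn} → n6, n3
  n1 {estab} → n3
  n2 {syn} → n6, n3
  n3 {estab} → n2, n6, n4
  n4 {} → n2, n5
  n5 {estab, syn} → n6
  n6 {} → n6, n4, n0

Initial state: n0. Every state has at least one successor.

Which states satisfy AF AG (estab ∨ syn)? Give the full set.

none

States satisfying AG (estab ∨ syn): ∅.
States satisfying AF AG (estab ∨ syn): ∅.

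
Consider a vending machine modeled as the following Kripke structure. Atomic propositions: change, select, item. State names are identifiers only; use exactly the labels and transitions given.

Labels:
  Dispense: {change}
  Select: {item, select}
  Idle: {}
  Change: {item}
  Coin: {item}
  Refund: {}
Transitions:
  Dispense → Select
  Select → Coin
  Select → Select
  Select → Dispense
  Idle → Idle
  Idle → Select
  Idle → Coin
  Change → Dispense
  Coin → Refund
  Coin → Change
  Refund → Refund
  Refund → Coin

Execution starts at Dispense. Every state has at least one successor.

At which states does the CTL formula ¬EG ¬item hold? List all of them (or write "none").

States satisfying ¬item: {Dispense, Idle, Refund}.
States satisfying EG ¬item: {Idle, Refund}.
States satisfying ¬EG ¬item: {Dispense, Select, Change, Coin}.

{Dispense, Select, Change, Coin}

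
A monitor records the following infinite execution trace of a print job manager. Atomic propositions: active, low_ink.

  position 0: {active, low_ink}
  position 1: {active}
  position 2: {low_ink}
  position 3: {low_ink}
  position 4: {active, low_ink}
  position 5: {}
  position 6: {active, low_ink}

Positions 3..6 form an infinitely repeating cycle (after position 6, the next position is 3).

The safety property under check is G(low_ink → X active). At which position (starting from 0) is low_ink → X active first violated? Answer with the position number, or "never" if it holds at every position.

Check low_ink → X active at each position in order: 0 ✓, 1 ✓.
At position 2 the labels are {low_ink} and the next position 3 has {low_ink}, so low_ink → X active is false there. This is the first violation.

2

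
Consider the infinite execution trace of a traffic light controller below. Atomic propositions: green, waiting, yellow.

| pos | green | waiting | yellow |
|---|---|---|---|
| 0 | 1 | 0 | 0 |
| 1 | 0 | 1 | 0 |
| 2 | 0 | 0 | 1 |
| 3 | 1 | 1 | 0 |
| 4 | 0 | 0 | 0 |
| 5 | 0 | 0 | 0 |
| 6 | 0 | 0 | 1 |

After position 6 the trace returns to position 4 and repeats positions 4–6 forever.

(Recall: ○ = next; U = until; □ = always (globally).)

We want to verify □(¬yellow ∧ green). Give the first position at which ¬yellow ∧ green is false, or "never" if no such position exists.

Check ¬yellow ∧ green at each position in order: 0 ✓.
At position 1 the labels are {waiting}, so ¬yellow ∧ green is false there. This is the first violation.

1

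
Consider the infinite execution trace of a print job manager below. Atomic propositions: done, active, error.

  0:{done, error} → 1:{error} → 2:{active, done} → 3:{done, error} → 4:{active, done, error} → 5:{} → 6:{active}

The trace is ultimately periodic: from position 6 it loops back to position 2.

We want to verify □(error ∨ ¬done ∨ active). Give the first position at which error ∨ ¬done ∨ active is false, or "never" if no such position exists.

error ∨ ¬done ∨ active holds at every position 0..6, and those are all the positions the trace ever visits, so the invariant □(error ∨ ¬done ∨ active) is never violated.

never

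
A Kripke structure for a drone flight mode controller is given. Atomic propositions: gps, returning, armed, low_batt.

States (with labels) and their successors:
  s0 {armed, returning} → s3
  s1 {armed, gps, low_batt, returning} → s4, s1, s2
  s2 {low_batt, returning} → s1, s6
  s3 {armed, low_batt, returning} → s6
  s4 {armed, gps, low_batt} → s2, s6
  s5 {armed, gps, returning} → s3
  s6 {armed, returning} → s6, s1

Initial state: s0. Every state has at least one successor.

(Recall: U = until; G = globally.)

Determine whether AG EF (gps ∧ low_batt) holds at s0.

States satisfying EF (gps ∧ low_batt): {s0, s1, s2, s3, s4, s5, s6}.
States satisfying AG EF (gps ∧ low_batt): {s0, s1, s2, s3, s4, s5, s6}.
Every state reachable from s0 satisfies EF (gps ∧ low_batt).
s0 ∈ Sat(AG EF (gps ∧ low_batt)).

Holds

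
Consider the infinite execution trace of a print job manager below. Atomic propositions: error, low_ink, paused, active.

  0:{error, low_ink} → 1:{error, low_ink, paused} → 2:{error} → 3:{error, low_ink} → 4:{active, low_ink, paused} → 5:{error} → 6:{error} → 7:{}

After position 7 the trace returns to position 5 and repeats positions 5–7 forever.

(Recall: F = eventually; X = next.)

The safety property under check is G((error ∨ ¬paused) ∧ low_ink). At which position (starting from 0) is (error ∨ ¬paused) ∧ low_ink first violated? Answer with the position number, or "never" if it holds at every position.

2

Check (error ∨ ¬paused) ∧ low_ink at each position in order: 0 ✓, 1 ✓.
At position 2 the labels are {error}, so (error ∨ ¬paused) ∧ low_ink is false there. This is the first violation.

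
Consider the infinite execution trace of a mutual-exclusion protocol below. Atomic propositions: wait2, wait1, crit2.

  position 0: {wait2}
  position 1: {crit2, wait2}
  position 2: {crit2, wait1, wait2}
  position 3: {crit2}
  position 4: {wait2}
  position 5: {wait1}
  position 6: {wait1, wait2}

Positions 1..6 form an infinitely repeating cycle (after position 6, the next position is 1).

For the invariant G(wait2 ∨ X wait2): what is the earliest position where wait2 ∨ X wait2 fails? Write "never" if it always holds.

never

wait2 ∨ X wait2 holds at every position 0..6, and those are all the positions the trace ever visits, so the invariant G(wait2 ∨ X wait2) is never violated.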